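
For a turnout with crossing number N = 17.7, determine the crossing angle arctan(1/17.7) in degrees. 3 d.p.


1/N = 1/17.7 = 0.056497
angle = arctan(0.056497) = 0.056437 rad
angle = 0.056437 * 180/pi = 3.234 degrees

3.234


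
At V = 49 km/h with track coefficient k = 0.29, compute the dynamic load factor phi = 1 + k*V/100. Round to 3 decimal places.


phi = 1 + k * V / 100
phi = 1 + 0.29 * 49 / 100
phi = 1 + 0.1421
phi = 1.142

1.142


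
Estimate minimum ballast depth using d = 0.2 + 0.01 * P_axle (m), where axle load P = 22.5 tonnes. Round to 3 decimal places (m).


d = 0.2 + 0.01 * 22.5
d = 0.2 + 0.225
d = 0.425 m

0.425


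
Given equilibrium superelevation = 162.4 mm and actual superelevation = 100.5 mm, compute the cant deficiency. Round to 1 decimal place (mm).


Cant deficiency = equilibrium cant - actual cant
CD = 162.4 - 100.5
CD = 61.9 mm

61.9


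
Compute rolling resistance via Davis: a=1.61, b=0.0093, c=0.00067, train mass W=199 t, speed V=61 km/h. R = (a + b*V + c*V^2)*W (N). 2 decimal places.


b*V = 0.0093 * 61 = 0.5673
c*V^2 = 0.00067 * 3721 = 2.49307
R_per_t = 1.61 + 0.5673 + 2.49307 = 4.67037 N/t
R_total = 4.67037 * 199 = 929.40 N

929.40


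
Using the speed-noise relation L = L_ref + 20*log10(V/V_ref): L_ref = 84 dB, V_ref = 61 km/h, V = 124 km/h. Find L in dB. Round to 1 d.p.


V/V_ref = 124 / 61 = 2.032787
log10(2.032787) = 0.308092
20 * 0.308092 = 6.1618
L = 84 + 6.1618 = 90.2 dB

90.2


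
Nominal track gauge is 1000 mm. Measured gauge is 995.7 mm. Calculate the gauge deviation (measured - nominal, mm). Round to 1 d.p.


Deviation = measured - nominal
Deviation = 995.7 - 1000
Deviation = -4.3 mm

-4.3


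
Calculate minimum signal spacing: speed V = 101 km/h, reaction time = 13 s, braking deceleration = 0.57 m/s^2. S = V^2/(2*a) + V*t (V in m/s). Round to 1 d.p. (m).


V = 101 / 3.6 = 28.0556 m/s
Braking distance = 28.0556^2 / (2*0.57) = 690.4511 m
Sighting distance = 28.0556 * 13 = 364.7222 m
S = 690.4511 + 364.7222 = 1055.2 m

1055.2


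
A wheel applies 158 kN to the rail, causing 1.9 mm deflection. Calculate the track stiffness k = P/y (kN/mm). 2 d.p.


Track stiffness k = P / y
k = 158 / 1.9
k = 83.16 kN/mm

83.16


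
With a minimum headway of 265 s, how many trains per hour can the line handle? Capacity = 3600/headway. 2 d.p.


Capacity = 3600 / headway
Capacity = 3600 / 265
Capacity = 13.58 trains/hour

13.58


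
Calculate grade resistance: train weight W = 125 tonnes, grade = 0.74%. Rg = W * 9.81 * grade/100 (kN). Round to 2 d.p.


Rg = W * 9.81 * grade / 100
Rg = 125 * 9.81 * 0.74 / 100
Rg = 1226.25 * 0.0074
Rg = 9.07 kN

9.07


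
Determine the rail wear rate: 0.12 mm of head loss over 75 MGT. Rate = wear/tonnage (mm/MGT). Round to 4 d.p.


Wear rate = total wear / cumulative tonnage
Rate = 0.12 / 75
Rate = 0.0016 mm/MGT

0.0016


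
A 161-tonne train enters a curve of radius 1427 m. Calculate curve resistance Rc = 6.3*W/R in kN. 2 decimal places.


Rc = 6.3 * W / R
Rc = 6.3 * 161 / 1427
Rc = 1014.3 / 1427
Rc = 0.71 kN

0.71


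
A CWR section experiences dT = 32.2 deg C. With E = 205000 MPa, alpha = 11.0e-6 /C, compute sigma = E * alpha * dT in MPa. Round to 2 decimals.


sigma = E * alpha * dT
sigma = 205000 * 11.0e-6 * 32.2
sigma = 2.255 * 32.2
sigma = 72.61 MPa

72.61


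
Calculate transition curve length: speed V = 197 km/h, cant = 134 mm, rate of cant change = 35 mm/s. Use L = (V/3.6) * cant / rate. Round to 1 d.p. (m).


Convert speed: V = 197 / 3.6 = 54.7222 m/s
L = 54.7222 * 134 / 35
L = 7332.7778 / 35
L = 209.5 m

209.5


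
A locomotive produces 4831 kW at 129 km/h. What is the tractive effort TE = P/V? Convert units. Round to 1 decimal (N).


Convert: P = 4831 kW = 4831000 W
V = 129 / 3.6 = 35.8333 m/s
TE = 4831000 / 35.8333
TE = 134818.6 N

134818.6


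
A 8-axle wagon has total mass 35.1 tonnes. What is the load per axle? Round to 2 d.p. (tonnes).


Load per axle = total weight / number of axles
Load = 35.1 / 8
Load = 4.39 tonnes

4.39


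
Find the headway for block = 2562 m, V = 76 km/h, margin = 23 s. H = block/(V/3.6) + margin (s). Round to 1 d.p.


V = 76 / 3.6 = 21.1111 m/s
Block traversal time = 2562 / 21.1111 = 121.3579 s
Headway = 121.3579 + 23
Headway = 144.4 s

144.4


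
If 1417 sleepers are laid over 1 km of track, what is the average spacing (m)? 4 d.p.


Spacing = 1000 m / number of sleepers
Spacing = 1000 / 1417
Spacing = 0.7057 m

0.7057


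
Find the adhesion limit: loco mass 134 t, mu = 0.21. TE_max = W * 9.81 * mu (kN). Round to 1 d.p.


TE_max = W * g * mu
TE_max = 134 * 9.81 * 0.21
TE_max = 1314.54 * 0.21
TE_max = 276.1 kN

276.1


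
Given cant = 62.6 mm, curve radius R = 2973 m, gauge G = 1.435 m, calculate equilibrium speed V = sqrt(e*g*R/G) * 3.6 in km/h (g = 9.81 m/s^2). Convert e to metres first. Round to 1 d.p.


Convert cant: e = 62.6 mm = 0.0626 m
V_ms = sqrt(0.0626 * 9.81 * 2973 / 1.435)
V_ms = sqrt(1272.290689) = 35.6692 m/s
V = 35.6692 * 3.6 = 128.4 km/h

128.4


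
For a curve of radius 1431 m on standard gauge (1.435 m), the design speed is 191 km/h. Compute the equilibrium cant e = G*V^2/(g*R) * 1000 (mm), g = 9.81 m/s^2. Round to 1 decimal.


Convert speed: V = 191 / 3.6 = 53.0556 m/s
Apply formula: e = 1.435 * 53.0556^2 / (9.81 * 1431)
e = 1.435 * 2814.892 / 14038.11
e = 0.287743 m = 287.7 mm

287.7


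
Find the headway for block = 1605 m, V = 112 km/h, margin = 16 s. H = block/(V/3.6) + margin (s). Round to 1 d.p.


V = 112 / 3.6 = 31.1111 m/s
Block traversal time = 1605 / 31.1111 = 51.5893 s
Headway = 51.5893 + 16
Headway = 67.6 s

67.6


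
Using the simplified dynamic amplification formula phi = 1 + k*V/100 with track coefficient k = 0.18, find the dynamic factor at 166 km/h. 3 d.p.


phi = 1 + k * V / 100
phi = 1 + 0.18 * 166 / 100
phi = 1 + 0.2988
phi = 1.299

1.299


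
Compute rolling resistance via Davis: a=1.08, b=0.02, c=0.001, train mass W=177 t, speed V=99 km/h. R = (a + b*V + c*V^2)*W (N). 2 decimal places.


b*V = 0.02 * 99 = 1.98
c*V^2 = 0.001 * 9801 = 9.801
R_per_t = 1.08 + 1.98 + 9.801 = 12.861 N/t
R_total = 12.861 * 177 = 2276.40 N

2276.40


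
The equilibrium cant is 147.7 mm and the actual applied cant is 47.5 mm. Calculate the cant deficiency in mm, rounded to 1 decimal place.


Cant deficiency = equilibrium cant - actual cant
CD = 147.7 - 47.5
CD = 100.2 mm

100.2


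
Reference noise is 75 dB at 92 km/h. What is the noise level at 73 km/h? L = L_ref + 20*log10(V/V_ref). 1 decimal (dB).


V/V_ref = 73 / 92 = 0.793478
log10(0.793478) = -0.100465
20 * -0.100465 = -2.0093
L = 75 + -2.0093 = 73.0 dB

73.0


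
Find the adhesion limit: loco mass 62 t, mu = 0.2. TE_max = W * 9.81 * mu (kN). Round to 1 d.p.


TE_max = W * g * mu
TE_max = 62 * 9.81 * 0.2
TE_max = 608.22 * 0.2
TE_max = 121.6 kN

121.6


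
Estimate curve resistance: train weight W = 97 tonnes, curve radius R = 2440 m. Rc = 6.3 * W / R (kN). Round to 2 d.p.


Rc = 6.3 * W / R
Rc = 6.3 * 97 / 2440
Rc = 611.1 / 2440
Rc = 0.25 kN

0.25


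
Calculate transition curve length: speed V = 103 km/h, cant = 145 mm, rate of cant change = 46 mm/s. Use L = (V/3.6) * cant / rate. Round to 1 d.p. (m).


Convert speed: V = 103 / 3.6 = 28.6111 m/s
L = 28.6111 * 145 / 46
L = 4148.6111 / 46
L = 90.2 m

90.2


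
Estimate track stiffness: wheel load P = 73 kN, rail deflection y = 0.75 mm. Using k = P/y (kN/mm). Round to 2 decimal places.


Track stiffness k = P / y
k = 73 / 0.75
k = 97.33 kN/mm

97.33


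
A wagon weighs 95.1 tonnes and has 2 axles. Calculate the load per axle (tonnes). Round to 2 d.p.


Load per axle = total weight / number of axles
Load = 95.1 / 2
Load = 47.55 tonnes

47.55


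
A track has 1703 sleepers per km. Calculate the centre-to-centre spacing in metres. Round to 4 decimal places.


Spacing = 1000 m / number of sleepers
Spacing = 1000 / 1703
Spacing = 0.5872 m

0.5872


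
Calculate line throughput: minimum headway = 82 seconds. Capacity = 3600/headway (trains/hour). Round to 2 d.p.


Capacity = 3600 / headway
Capacity = 3600 / 82
Capacity = 43.90 trains/hour

43.90


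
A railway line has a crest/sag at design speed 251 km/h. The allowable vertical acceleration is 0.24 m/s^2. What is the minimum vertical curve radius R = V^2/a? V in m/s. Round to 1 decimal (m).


Convert speed: V = 251 / 3.6 = 69.7222 m/s
V^2 = 4861.1883 m^2/s^2
R_v = 4861.1883 / 0.24
R_v = 20255.0 m

20255.0


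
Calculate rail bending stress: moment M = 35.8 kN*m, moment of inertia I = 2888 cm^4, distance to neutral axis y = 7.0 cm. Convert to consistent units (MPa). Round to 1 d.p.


Convert units:
M = 35.8 kN*m = 35800000 N*mm
y = 7.0 cm = 70 mm
I = 2888 cm^4 = 28880000 mm^4
sigma = 35800000 * 70 / 28880000
sigma = 86.8 MPa

86.8


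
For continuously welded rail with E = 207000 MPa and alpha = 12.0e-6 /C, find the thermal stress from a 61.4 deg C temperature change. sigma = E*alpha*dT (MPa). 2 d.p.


sigma = E * alpha * dT
sigma = 207000 * 12.0e-6 * 61.4
sigma = 2.484 * 61.4
sigma = 152.52 MPa

152.52


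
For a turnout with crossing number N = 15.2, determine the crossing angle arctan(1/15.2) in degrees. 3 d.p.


1/N = 1/15.2 = 0.065789
angle = arctan(0.065789) = 0.065695 rad
angle = 0.065695 * 180/pi = 3.764 degrees

3.764


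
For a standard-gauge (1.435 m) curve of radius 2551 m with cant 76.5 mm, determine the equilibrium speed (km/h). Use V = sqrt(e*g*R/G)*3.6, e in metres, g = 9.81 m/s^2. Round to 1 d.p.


Convert cant: e = 76.5 mm = 0.0765 m
V_ms = sqrt(0.0765 * 9.81 * 2551 / 1.435)
V_ms = sqrt(1334.101892) = 36.5254 m/s
V = 36.5254 * 3.6 = 131.5 km/h

131.5


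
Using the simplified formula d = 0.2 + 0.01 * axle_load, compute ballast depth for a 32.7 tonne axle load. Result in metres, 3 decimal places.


d = 0.2 + 0.01 * 32.7
d = 0.2 + 0.327
d = 0.527 m

0.527


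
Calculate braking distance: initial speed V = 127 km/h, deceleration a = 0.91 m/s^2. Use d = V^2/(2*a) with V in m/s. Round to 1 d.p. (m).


Convert speed: V = 127 / 3.6 = 35.2778 m/s
V^2 = 1244.5216
d = 1244.5216 / (2 * 0.91)
d = 1244.5216 / 1.82
d = 683.8 m

683.8


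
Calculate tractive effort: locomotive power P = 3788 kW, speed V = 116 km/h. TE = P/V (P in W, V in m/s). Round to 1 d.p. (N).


Convert: P = 3788 kW = 3788000 W
V = 116 / 3.6 = 32.2222 m/s
TE = 3788000 / 32.2222
TE = 117558.6 N

117558.6


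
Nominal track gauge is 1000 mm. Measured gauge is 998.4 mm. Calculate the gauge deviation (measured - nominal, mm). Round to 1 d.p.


Deviation = measured - nominal
Deviation = 998.4 - 1000
Deviation = -1.6 mm

-1.6


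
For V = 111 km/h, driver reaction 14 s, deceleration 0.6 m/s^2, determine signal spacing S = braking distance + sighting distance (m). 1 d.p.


V = 111 / 3.6 = 30.8333 m/s
Braking distance = 30.8333^2 / (2*0.6) = 792.2454 m
Sighting distance = 30.8333 * 14 = 431.6667 m
S = 792.2454 + 431.6667 = 1223.9 m

1223.9


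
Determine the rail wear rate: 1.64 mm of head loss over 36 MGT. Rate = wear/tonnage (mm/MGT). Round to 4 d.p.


Wear rate = total wear / cumulative tonnage
Rate = 1.64 / 36
Rate = 0.0456 mm/MGT

0.0456


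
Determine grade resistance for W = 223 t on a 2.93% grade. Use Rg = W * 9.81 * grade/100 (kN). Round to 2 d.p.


Rg = W * 9.81 * grade / 100
Rg = 223 * 9.81 * 2.93 / 100
Rg = 2187.63 * 0.0293
Rg = 64.10 kN

64.10


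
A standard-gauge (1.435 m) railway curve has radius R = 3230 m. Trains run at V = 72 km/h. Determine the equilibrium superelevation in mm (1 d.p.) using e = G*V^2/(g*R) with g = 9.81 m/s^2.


Convert speed: V = 72 / 3.6 = 20.0 m/s
Apply formula: e = 1.435 * 20.0^2 / (9.81 * 3230)
e = 1.435 * 400.0 / 31686.3
e = 0.018115 m = 18.1 mm

18.1


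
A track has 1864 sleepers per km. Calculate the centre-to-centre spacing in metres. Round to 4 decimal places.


Spacing = 1000 m / number of sleepers
Spacing = 1000 / 1864
Spacing = 0.5365 m

0.5365


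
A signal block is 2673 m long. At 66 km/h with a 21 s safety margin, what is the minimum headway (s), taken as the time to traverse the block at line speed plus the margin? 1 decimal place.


V = 66 / 3.6 = 18.3333 m/s
Block traversal time = 2673 / 18.3333 = 145.8 s
Headway = 145.8 + 21
Headway = 166.8 s

166.8


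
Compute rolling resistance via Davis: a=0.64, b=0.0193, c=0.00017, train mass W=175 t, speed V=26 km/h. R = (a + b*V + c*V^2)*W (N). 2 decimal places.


b*V = 0.0193 * 26 = 0.5018
c*V^2 = 0.00017 * 676 = 0.11492
R_per_t = 0.64 + 0.5018 + 0.11492 = 1.25672 N/t
R_total = 1.25672 * 175 = 219.93 N

219.93


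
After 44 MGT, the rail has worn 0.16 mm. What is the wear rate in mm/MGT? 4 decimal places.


Wear rate = total wear / cumulative tonnage
Rate = 0.16 / 44
Rate = 0.0036 mm/MGT

0.0036


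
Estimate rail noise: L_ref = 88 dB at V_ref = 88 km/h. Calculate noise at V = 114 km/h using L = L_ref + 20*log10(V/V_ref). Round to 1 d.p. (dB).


V/V_ref = 114 / 88 = 1.295455
log10(1.295455) = 0.112422
20 * 0.112422 = 2.2484
L = 88 + 2.2484 = 90.2 dB

90.2


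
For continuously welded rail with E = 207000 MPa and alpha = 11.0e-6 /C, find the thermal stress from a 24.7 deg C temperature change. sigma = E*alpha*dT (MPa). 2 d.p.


sigma = E * alpha * dT
sigma = 207000 * 11.0e-6 * 24.7
sigma = 2.277 * 24.7
sigma = 56.24 MPa

56.24


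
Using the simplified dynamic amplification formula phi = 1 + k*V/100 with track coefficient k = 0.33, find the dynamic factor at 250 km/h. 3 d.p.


phi = 1 + k * V / 100
phi = 1 + 0.33 * 250 / 100
phi = 1 + 0.825
phi = 1.825

1.825


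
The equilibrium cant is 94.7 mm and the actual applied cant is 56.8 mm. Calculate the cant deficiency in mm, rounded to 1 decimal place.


Cant deficiency = equilibrium cant - actual cant
CD = 94.7 - 56.8
CD = 37.9 mm

37.9


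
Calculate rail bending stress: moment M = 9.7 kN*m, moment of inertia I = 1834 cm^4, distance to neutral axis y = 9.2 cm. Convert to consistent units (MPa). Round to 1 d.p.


Convert units:
M = 9.7 kN*m = 9700000 N*mm
y = 9.2 cm = 92 mm
I = 1834 cm^4 = 18340000 mm^4
sigma = 9700000 * 92 / 18340000
sigma = 48.7 MPa

48.7


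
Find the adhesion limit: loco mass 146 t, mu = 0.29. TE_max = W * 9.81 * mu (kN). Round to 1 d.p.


TE_max = W * g * mu
TE_max = 146 * 9.81 * 0.29
TE_max = 1432.26 * 0.29
TE_max = 415.4 kN

415.4


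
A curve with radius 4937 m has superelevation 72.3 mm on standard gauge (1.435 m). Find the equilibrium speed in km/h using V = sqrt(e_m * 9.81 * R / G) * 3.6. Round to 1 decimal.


Convert cant: e = 72.3 mm = 0.0723 m
V_ms = sqrt(0.0723 * 9.81 * 4937 / 1.435)
V_ms = sqrt(2440.161276) = 49.398 m/s
V = 49.398 * 3.6 = 177.8 km/h

177.8


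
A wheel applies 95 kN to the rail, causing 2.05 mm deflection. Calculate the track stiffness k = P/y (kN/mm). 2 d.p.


Track stiffness k = P / y
k = 95 / 2.05
k = 46.34 kN/mm

46.34


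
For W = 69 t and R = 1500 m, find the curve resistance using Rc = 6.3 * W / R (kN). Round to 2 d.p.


Rc = 6.3 * W / R
Rc = 6.3 * 69 / 1500
Rc = 434.7 / 1500
Rc = 0.29 kN

0.29


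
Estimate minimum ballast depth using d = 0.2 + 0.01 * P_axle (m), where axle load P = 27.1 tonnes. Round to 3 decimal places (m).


d = 0.2 + 0.01 * 27.1
d = 0.2 + 0.271
d = 0.471 m

0.471


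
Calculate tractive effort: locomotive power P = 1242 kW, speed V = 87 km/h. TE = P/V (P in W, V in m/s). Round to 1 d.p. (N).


Convert: P = 1242 kW = 1242000 W
V = 87 / 3.6 = 24.1667 m/s
TE = 1242000 / 24.1667
TE = 51393.1 N

51393.1


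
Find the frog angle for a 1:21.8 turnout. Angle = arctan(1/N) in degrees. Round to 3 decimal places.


1/N = 1/21.8 = 0.045872
angle = arctan(0.045872) = 0.045839 rad
angle = 0.045839 * 180/pi = 2.626 degrees

2.626


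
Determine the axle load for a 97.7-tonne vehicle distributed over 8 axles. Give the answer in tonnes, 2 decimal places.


Load per axle = total weight / number of axles
Load = 97.7 / 8
Load = 12.21 tonnes

12.21


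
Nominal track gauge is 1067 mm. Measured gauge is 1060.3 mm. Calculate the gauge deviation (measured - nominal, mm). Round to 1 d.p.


Deviation = measured - nominal
Deviation = 1060.3 - 1067
Deviation = -6.7 mm

-6.7


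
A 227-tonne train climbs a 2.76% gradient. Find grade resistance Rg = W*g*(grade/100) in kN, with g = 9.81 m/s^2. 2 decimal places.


Rg = W * 9.81 * grade / 100
Rg = 227 * 9.81 * 2.76 / 100
Rg = 2226.87 * 0.0276
Rg = 61.46 kN

61.46


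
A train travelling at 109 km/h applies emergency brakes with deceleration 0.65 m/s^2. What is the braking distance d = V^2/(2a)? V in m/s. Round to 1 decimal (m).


Convert speed: V = 109 / 3.6 = 30.2778 m/s
V^2 = 916.7438
d = 916.7438 / (2 * 0.65)
d = 916.7438 / 1.3
d = 705.2 m

705.2


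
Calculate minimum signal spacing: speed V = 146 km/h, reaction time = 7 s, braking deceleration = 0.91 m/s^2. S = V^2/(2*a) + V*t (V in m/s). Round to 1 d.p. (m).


V = 146 / 3.6 = 40.5556 m/s
Braking distance = 40.5556^2 / (2*0.91) = 903.7105 m
Sighting distance = 40.5556 * 7 = 283.8889 m
S = 903.7105 + 283.8889 = 1187.6 m

1187.6


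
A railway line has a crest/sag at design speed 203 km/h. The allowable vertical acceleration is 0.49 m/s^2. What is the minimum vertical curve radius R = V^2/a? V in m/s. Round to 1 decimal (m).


Convert speed: V = 203 / 3.6 = 56.3889 m/s
V^2 = 3179.7068 m^2/s^2
R_v = 3179.7068 / 0.49
R_v = 6489.2 m

6489.2


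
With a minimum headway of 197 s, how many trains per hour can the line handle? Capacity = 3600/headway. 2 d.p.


Capacity = 3600 / headway
Capacity = 3600 / 197
Capacity = 18.27 trains/hour

18.27


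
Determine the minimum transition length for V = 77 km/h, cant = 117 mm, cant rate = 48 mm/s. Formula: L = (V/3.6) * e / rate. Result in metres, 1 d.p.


Convert speed: V = 77 / 3.6 = 21.3889 m/s
L = 21.3889 * 117 / 48
L = 2502.5 / 48
L = 52.1 m

52.1


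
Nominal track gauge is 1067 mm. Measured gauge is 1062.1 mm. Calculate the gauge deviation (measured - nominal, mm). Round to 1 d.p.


Deviation = measured - nominal
Deviation = 1062.1 - 1067
Deviation = -4.9 mm

-4.9


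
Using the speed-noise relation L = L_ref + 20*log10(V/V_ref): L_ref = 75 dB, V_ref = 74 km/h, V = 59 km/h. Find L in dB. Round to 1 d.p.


V/V_ref = 59 / 74 = 0.797297
log10(0.797297) = -0.09838
20 * -0.09838 = -1.9676
L = 75 + -1.9676 = 73.0 dB

73.0


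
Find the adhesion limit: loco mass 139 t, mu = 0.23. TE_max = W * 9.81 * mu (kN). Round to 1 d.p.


TE_max = W * g * mu
TE_max = 139 * 9.81 * 0.23
TE_max = 1363.59 * 0.23
TE_max = 313.6 kN

313.6


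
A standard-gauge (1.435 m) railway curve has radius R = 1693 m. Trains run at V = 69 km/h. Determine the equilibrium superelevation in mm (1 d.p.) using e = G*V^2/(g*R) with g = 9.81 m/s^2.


Convert speed: V = 69 / 3.6 = 19.1667 m/s
Apply formula: e = 1.435 * 19.1667^2 / (9.81 * 1693)
e = 1.435 * 367.3611 / 16608.33
e = 0.031741 m = 31.7 mm

31.7


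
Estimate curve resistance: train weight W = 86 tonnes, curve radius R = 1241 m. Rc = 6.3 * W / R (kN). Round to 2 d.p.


Rc = 6.3 * W / R
Rc = 6.3 * 86 / 1241
Rc = 541.8 / 1241
Rc = 0.44 kN

0.44


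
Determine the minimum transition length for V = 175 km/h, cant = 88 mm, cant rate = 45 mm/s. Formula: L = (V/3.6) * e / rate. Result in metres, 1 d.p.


Convert speed: V = 175 / 3.6 = 48.6111 m/s
L = 48.6111 * 88 / 45
L = 4277.7778 / 45
L = 95.1 m

95.1


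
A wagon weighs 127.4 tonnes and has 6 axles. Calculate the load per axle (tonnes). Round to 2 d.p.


Load per axle = total weight / number of axles
Load = 127.4 / 6
Load = 21.23 tonnes

21.23


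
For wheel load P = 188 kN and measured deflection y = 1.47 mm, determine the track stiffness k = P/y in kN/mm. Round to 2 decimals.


Track stiffness k = P / y
k = 188 / 1.47
k = 127.89 kN/mm

127.89


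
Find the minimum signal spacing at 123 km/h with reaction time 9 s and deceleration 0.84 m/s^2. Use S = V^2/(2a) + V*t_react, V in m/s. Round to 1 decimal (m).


V = 123 / 3.6 = 34.1667 m/s
Braking distance = 34.1667^2 / (2*0.84) = 694.8578 m
Sighting distance = 34.1667 * 9 = 307.5 m
S = 694.8578 + 307.5 = 1002.4 m

1002.4


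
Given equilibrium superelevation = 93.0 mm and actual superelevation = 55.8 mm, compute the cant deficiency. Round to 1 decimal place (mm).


Cant deficiency = equilibrium cant - actual cant
CD = 93.0 - 55.8
CD = 37.2 mm

37.2


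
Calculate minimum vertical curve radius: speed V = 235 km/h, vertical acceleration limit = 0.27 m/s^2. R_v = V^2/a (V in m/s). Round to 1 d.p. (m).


Convert speed: V = 235 / 3.6 = 65.2778 m/s
V^2 = 4261.1883 m^2/s^2
R_v = 4261.1883 / 0.27
R_v = 15782.2 m

15782.2


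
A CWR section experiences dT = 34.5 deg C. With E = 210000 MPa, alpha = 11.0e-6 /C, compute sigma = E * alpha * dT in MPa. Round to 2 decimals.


sigma = E * alpha * dT
sigma = 210000 * 11.0e-6 * 34.5
sigma = 2.31 * 34.5
sigma = 79.70 MPa

79.70


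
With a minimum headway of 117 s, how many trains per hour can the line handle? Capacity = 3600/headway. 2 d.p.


Capacity = 3600 / headway
Capacity = 3600 / 117
Capacity = 30.77 trains/hour

30.77


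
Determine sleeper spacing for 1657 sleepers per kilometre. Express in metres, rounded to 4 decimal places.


Spacing = 1000 m / number of sleepers
Spacing = 1000 / 1657
Spacing = 0.6035 m

0.6035


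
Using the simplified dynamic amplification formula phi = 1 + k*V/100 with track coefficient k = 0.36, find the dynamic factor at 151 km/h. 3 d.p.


phi = 1 + k * V / 100
phi = 1 + 0.36 * 151 / 100
phi = 1 + 0.5436
phi = 1.544

1.544


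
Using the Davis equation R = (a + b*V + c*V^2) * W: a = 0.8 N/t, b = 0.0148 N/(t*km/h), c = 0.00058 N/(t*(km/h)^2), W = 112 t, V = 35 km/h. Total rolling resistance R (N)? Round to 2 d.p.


b*V = 0.0148 * 35 = 0.518
c*V^2 = 0.00058 * 1225 = 0.7105
R_per_t = 0.8 + 0.518 + 0.7105 = 2.0285 N/t
R_total = 2.0285 * 112 = 227.19 N

227.19


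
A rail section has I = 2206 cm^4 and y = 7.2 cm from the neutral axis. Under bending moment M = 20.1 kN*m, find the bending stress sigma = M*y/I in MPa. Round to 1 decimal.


Convert units:
M = 20.1 kN*m = 20100000 N*mm
y = 7.2 cm = 72 mm
I = 2206 cm^4 = 22060000 mm^4
sigma = 20100000 * 72 / 22060000
sigma = 65.6 MPa

65.6


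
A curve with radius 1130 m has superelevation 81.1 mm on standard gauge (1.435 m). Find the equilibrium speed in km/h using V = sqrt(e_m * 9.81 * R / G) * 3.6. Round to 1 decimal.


Convert cant: e = 81.1 mm = 0.0811 m
V_ms = sqrt(0.0811 * 9.81 * 1130 / 1.435)
V_ms = sqrt(626.493261) = 25.0298 m/s
V = 25.0298 * 3.6 = 90.1 km/h

90.1


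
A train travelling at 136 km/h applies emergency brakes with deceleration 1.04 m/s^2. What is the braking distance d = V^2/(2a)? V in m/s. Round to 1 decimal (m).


Convert speed: V = 136 / 3.6 = 37.7778 m/s
V^2 = 1427.1605
d = 1427.1605 / (2 * 1.04)
d = 1427.1605 / 2.08
d = 686.1 m

686.1


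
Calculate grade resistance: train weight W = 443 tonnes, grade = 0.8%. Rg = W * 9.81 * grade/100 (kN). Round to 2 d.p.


Rg = W * 9.81 * grade / 100
Rg = 443 * 9.81 * 0.8 / 100
Rg = 4345.83 * 0.008
Rg = 34.77 kN

34.77


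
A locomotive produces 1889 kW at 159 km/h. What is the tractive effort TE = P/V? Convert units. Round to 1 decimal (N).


Convert: P = 1889 kW = 1889000 W
V = 159 / 3.6 = 44.1667 m/s
TE = 1889000 / 44.1667
TE = 42769.8 N

42769.8


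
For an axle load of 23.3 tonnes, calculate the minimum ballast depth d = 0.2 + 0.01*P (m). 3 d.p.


d = 0.2 + 0.01 * 23.3
d = 0.2 + 0.233
d = 0.433 m

0.433


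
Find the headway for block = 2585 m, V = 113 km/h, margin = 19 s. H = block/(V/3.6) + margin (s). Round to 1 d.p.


V = 113 / 3.6 = 31.3889 m/s
Block traversal time = 2585 / 31.3889 = 82.354 s
Headway = 82.354 + 19
Headway = 101.4 s

101.4


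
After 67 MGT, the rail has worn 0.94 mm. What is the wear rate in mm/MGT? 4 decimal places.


Wear rate = total wear / cumulative tonnage
Rate = 0.94 / 67
Rate = 0.0140 mm/MGT

0.0140


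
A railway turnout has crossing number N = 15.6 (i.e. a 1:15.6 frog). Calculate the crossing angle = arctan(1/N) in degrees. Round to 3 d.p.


1/N = 1/15.6 = 0.064103
angle = arctan(0.064103) = 0.064015 rad
angle = 0.064015 * 180/pi = 3.668 degrees

3.668


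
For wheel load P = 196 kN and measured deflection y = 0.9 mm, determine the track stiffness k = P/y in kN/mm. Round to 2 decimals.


Track stiffness k = P / y
k = 196 / 0.9
k = 217.78 kN/mm

217.78


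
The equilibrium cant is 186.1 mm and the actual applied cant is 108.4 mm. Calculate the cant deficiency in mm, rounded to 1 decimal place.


Cant deficiency = equilibrium cant - actual cant
CD = 186.1 - 108.4
CD = 77.7 mm

77.7


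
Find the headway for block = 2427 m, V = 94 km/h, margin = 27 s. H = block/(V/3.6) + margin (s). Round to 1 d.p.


V = 94 / 3.6 = 26.1111 m/s
Block traversal time = 2427 / 26.1111 = 92.9489 s
Headway = 92.9489 + 27
Headway = 119.9 s

119.9


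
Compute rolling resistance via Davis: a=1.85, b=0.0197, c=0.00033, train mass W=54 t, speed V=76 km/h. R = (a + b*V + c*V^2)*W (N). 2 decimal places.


b*V = 0.0197 * 76 = 1.4972
c*V^2 = 0.00033 * 5776 = 1.90608
R_per_t = 1.85 + 1.4972 + 1.90608 = 5.25328 N/t
R_total = 5.25328 * 54 = 283.68 N

283.68


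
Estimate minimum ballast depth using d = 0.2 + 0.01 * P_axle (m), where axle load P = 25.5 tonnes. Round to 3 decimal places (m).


d = 0.2 + 0.01 * 25.5
d = 0.2 + 0.255
d = 0.455 m

0.455


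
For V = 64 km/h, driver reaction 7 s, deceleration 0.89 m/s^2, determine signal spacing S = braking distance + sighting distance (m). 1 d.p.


V = 64 / 3.6 = 17.7778 m/s
Braking distance = 17.7778^2 / (2*0.89) = 177.5558 m
Sighting distance = 17.7778 * 7 = 124.4444 m
S = 177.5558 + 124.4444 = 302.0 m

302.0


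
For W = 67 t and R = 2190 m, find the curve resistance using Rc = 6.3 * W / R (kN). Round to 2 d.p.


Rc = 6.3 * W / R
Rc = 6.3 * 67 / 2190
Rc = 422.1 / 2190
Rc = 0.19 kN

0.19


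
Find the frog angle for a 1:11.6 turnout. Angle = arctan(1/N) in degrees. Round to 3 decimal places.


1/N = 1/11.6 = 0.086207
angle = arctan(0.086207) = 0.085994 rad
angle = 0.085994 * 180/pi = 4.927 degrees

4.927


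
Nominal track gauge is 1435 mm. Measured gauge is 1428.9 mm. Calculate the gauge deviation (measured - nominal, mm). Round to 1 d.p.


Deviation = measured - nominal
Deviation = 1428.9 - 1435
Deviation = -6.1 mm

-6.1


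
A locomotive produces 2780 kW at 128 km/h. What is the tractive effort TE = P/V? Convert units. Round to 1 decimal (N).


Convert: P = 2780 kW = 2780000 W
V = 128 / 3.6 = 35.5556 m/s
TE = 2780000 / 35.5556
TE = 78187.5 N

78187.5


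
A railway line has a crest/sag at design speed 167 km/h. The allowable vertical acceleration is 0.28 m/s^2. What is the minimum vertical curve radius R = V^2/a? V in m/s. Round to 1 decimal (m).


Convert speed: V = 167 / 3.6 = 46.3889 m/s
V^2 = 2151.929 m^2/s^2
R_v = 2151.929 / 0.28
R_v = 7685.5 m

7685.5


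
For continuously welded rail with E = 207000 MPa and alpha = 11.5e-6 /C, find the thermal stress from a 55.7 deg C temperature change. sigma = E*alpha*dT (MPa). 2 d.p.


sigma = E * alpha * dT
sigma = 207000 * 11.5e-6 * 55.7
sigma = 2.3805 * 55.7
sigma = 132.59 MPa

132.59


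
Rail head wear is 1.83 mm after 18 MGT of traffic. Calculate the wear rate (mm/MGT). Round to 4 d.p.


Wear rate = total wear / cumulative tonnage
Rate = 1.83 / 18
Rate = 0.1017 mm/MGT

0.1017


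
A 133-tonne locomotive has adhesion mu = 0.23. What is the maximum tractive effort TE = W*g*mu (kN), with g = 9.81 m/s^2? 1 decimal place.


TE_max = W * g * mu
TE_max = 133 * 9.81 * 0.23
TE_max = 1304.73 * 0.23
TE_max = 300.1 kN

300.1


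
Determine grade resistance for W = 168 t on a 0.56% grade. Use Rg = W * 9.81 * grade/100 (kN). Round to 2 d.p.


Rg = W * 9.81 * grade / 100
Rg = 168 * 9.81 * 0.56 / 100
Rg = 1648.08 * 0.0056
Rg = 9.23 kN

9.23


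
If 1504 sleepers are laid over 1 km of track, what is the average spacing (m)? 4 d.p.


Spacing = 1000 m / number of sleepers
Spacing = 1000 / 1504
Spacing = 0.6649 m

0.6649


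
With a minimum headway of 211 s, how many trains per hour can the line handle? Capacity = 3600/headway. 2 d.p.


Capacity = 3600 / headway
Capacity = 3600 / 211
Capacity = 17.06 trains/hour

17.06


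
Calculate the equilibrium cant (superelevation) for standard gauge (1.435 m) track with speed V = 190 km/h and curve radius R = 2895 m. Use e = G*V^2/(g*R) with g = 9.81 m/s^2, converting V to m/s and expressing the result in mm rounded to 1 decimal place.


Convert speed: V = 190 / 3.6 = 52.7778 m/s
Apply formula: e = 1.435 * 52.7778^2 / (9.81 * 2895)
e = 1.435 * 2785.4938 / 28399.95
e = 0.140746 m = 140.7 mm

140.7


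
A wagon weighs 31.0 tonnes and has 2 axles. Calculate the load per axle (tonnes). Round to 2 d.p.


Load per axle = total weight / number of axles
Load = 31.0 / 2
Load = 15.50 tonnes

15.50


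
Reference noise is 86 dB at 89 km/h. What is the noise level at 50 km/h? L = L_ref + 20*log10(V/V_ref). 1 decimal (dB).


V/V_ref = 50 / 89 = 0.561798
log10(0.561798) = -0.25042
20 * -0.25042 = -5.0084
L = 86 + -5.0084 = 81.0 dB

81.0


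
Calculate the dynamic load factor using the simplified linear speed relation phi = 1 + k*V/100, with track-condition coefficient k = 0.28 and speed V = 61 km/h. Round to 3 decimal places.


phi = 1 + k * V / 100
phi = 1 + 0.28 * 61 / 100
phi = 1 + 0.1708
phi = 1.171

1.171


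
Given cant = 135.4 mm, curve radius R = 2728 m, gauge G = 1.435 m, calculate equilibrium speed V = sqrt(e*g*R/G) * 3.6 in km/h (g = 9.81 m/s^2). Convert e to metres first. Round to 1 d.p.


Convert cant: e = 135.4 mm = 0.1354 m
V_ms = sqrt(0.1354 * 9.81 * 2728 / 1.435)
V_ms = sqrt(2525.10904) = 50.2505 m/s
V = 50.2505 * 3.6 = 180.9 km/h

180.9


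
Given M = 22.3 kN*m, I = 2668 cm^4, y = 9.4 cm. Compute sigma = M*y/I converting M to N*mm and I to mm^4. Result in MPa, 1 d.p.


Convert units:
M = 22.3 kN*m = 22300000 N*mm
y = 9.4 cm = 94 mm
I = 2668 cm^4 = 26680000 mm^4
sigma = 22300000 * 94 / 26680000
sigma = 78.6 MPa

78.6


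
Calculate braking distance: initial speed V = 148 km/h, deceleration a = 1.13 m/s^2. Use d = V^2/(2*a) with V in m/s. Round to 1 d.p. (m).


Convert speed: V = 148 / 3.6 = 41.1111 m/s
V^2 = 1690.1235
d = 1690.1235 / (2 * 1.13)
d = 1690.1235 / 2.26
d = 747.8 m

747.8


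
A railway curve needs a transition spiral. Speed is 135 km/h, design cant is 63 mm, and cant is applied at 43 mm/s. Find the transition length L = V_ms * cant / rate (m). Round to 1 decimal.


Convert speed: V = 135 / 3.6 = 37.5 m/s
L = 37.5 * 63 / 43
L = 2362.5 / 43
L = 54.9 m

54.9


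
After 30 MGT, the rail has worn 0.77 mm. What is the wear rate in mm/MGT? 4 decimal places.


Wear rate = total wear / cumulative tonnage
Rate = 0.77 / 30
Rate = 0.0257 mm/MGT

0.0257


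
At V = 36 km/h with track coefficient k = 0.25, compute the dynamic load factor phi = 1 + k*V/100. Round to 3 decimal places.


phi = 1 + k * V / 100
phi = 1 + 0.25 * 36 / 100
phi = 1 + 0.09
phi = 1.090

1.090


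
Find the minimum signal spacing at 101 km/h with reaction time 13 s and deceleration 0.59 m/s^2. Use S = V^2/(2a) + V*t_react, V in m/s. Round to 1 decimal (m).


V = 101 / 3.6 = 28.0556 m/s
Braking distance = 28.0556^2 / (2*0.59) = 667.0459 m
Sighting distance = 28.0556 * 13 = 364.7222 m
S = 667.0459 + 364.7222 = 1031.8 m

1031.8


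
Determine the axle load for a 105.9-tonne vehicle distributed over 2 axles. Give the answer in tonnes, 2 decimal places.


Load per axle = total weight / number of axles
Load = 105.9 / 2
Load = 52.95 tonnes

52.95


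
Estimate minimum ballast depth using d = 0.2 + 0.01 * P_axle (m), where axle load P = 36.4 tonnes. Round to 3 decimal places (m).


d = 0.2 + 0.01 * 36.4
d = 0.2 + 0.364
d = 0.564 m

0.564


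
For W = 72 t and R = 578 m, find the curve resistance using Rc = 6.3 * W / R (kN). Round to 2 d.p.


Rc = 6.3 * W / R
Rc = 6.3 * 72 / 578
Rc = 453.6 / 578
Rc = 0.78 kN

0.78


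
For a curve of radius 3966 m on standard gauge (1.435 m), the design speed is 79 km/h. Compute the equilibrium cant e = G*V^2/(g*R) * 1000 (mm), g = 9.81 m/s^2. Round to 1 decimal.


Convert speed: V = 79 / 3.6 = 21.9444 m/s
Apply formula: e = 1.435 * 21.9444^2 / (9.81 * 3966)
e = 1.435 * 481.5586 / 38906.46
e = 0.017761 m = 17.8 mm

17.8


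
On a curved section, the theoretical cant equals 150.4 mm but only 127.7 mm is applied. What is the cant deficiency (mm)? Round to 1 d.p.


Cant deficiency = equilibrium cant - actual cant
CD = 150.4 - 127.7
CD = 22.7 mm

22.7


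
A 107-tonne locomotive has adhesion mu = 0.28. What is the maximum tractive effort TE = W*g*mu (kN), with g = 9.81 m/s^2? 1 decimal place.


TE_max = W * g * mu
TE_max = 107 * 9.81 * 0.28
TE_max = 1049.67 * 0.28
TE_max = 293.9 kN

293.9


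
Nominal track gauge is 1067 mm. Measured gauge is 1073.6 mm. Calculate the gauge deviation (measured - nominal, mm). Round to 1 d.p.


Deviation = measured - nominal
Deviation = 1073.6 - 1067
Deviation = 6.6 mm

6.6


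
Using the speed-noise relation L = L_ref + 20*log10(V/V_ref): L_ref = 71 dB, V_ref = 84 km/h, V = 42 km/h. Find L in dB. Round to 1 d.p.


V/V_ref = 42 / 84 = 0.5
log10(0.5) = -0.30103
20 * -0.30103 = -6.0206
L = 71 + -6.0206 = 65.0 dB

65.0


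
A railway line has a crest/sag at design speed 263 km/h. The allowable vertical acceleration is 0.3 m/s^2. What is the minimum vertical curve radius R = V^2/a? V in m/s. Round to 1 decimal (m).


Convert speed: V = 263 / 3.6 = 73.0556 m/s
V^2 = 5337.1142 m^2/s^2
R_v = 5337.1142 / 0.3
R_v = 17790.4 m

17790.4


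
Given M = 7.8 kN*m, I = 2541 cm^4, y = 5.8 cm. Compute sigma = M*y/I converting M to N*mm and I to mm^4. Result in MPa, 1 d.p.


Convert units:
M = 7.8 kN*m = 7800000 N*mm
y = 5.8 cm = 58 mm
I = 2541 cm^4 = 25410000 mm^4
sigma = 7800000 * 58 / 25410000
sigma = 17.8 MPa

17.8


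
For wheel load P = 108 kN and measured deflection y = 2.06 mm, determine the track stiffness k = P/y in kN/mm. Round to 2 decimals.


Track stiffness k = P / y
k = 108 / 2.06
k = 52.43 kN/mm

52.43


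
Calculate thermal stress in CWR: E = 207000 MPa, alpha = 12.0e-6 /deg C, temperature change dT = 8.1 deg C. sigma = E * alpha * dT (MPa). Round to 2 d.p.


sigma = E * alpha * dT
sigma = 207000 * 12.0e-6 * 8.1
sigma = 2.484 * 8.1
sigma = 20.12 MPa

20.12


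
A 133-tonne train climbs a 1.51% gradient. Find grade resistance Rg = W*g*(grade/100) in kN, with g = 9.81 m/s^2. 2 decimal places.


Rg = W * 9.81 * grade / 100
Rg = 133 * 9.81 * 1.51 / 100
Rg = 1304.73 * 0.0151
Rg = 19.70 kN

19.70


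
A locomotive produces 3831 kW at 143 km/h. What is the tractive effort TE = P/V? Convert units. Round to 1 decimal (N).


Convert: P = 3831 kW = 3831000 W
V = 143 / 3.6 = 39.7222 m/s
TE = 3831000 / 39.7222
TE = 96444.8 N

96444.8


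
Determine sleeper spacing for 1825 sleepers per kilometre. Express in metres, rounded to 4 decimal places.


Spacing = 1000 m / number of sleepers
Spacing = 1000 / 1825
Spacing = 0.5479 m

0.5479


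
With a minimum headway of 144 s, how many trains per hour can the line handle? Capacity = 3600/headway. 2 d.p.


Capacity = 3600 / headway
Capacity = 3600 / 144
Capacity = 25.00 trains/hour

25.00


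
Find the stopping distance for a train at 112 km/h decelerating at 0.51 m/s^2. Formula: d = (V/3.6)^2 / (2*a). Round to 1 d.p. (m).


Convert speed: V = 112 / 3.6 = 31.1111 m/s
V^2 = 967.9012
d = 967.9012 / (2 * 0.51)
d = 967.9012 / 1.02
d = 948.9 m

948.9


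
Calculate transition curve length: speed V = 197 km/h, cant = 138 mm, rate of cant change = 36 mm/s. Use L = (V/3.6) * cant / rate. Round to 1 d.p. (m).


Convert speed: V = 197 / 3.6 = 54.7222 m/s
L = 54.7222 * 138 / 36
L = 7551.6667 / 36
L = 209.8 m

209.8


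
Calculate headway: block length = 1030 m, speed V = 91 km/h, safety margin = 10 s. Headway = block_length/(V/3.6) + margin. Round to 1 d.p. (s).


V = 91 / 3.6 = 25.2778 m/s
Block traversal time = 1030 / 25.2778 = 40.7473 s
Headway = 40.7473 + 10
Headway = 50.7 s

50.7


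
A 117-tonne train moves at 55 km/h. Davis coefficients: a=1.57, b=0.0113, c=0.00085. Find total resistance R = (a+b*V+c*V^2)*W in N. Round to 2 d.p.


b*V = 0.0113 * 55 = 0.6215
c*V^2 = 0.00085 * 3025 = 2.57125
R_per_t = 1.57 + 0.6215 + 2.57125 = 4.76275 N/t
R_total = 4.76275 * 117 = 557.24 N

557.24


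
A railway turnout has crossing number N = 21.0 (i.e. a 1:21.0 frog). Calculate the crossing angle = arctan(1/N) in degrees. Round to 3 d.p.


1/N = 1/21.0 = 0.047619
angle = arctan(0.047619) = 0.047583 rad
angle = 0.047583 * 180/pi = 2.726 degrees

2.726


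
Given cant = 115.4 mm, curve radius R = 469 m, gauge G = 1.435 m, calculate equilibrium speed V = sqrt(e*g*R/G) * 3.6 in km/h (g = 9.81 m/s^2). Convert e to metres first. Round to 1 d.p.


Convert cant: e = 115.4 mm = 0.1154 m
V_ms = sqrt(0.1154 * 9.81 * 469 / 1.435)
V_ms = sqrt(369.994917) = 19.2353 m/s
V = 19.2353 * 3.6 = 69.2 km/h

69.2


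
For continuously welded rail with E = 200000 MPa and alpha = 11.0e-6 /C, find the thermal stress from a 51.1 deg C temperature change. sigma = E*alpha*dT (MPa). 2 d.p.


sigma = E * alpha * dT
sigma = 200000 * 11.0e-6 * 51.1
sigma = 2.2 * 51.1
sigma = 112.42 MPa

112.42


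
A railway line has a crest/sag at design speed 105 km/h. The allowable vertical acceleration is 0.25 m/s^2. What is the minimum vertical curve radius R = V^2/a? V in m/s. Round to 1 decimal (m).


Convert speed: V = 105 / 3.6 = 29.1667 m/s
V^2 = 850.6944 m^2/s^2
R_v = 850.6944 / 0.25
R_v = 3402.8 m

3402.8


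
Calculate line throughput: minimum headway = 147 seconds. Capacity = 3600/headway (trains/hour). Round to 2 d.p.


Capacity = 3600 / headway
Capacity = 3600 / 147
Capacity = 24.49 trains/hour

24.49


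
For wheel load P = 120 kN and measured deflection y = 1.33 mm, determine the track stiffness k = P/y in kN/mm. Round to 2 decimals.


Track stiffness k = P / y
k = 120 / 1.33
k = 90.23 kN/mm

90.23


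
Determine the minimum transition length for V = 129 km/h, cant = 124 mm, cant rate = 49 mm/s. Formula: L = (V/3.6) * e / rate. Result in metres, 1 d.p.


Convert speed: V = 129 / 3.6 = 35.8333 m/s
L = 35.8333 * 124 / 49
L = 4443.3333 / 49
L = 90.7 m

90.7


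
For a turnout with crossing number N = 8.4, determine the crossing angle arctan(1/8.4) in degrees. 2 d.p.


1/N = 1/8.4 = 0.119048
angle = arctan(0.119048) = 0.11849 rad
angle = 0.11849 * 180/pi = 6.79 degrees

6.79


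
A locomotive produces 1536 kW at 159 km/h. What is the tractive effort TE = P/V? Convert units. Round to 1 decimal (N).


Convert: P = 1536 kW = 1536000 W
V = 159 / 3.6 = 44.1667 m/s
TE = 1536000 / 44.1667
TE = 34777.4 N

34777.4


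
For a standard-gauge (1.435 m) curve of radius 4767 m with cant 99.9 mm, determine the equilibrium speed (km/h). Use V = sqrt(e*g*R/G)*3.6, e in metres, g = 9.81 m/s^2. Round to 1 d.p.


Convert cant: e = 99.9 mm = 0.0999 m
V_ms = sqrt(0.0999 * 9.81 * 4767 / 1.435)
V_ms = sqrt(3255.575312) = 57.0576 m/s
V = 57.0576 * 3.6 = 205.4 km/h

205.4


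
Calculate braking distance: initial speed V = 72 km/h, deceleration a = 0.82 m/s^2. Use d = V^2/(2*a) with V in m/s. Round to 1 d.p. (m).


Convert speed: V = 72 / 3.6 = 20.0 m/s
V^2 = 400.0
d = 400.0 / (2 * 0.82)
d = 400.0 / 1.64
d = 243.9 m

243.9


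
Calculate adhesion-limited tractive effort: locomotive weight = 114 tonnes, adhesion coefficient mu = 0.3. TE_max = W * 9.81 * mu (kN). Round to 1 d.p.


TE_max = W * g * mu
TE_max = 114 * 9.81 * 0.3
TE_max = 1118.34 * 0.3
TE_max = 335.5 kN

335.5
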